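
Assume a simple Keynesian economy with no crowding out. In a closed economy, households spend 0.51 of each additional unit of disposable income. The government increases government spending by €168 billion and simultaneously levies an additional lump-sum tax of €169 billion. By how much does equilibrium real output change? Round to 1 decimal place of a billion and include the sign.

+€167.0 billion

Expenditure multiplier = 1/(1 − MPC) = 1/(1 − 0.51) = 1/0.49 ≈ 2.041.
ΔG contributes k·ΔG = (+€168 billion) / 0.49 ≈ +€342.9 billion.
ΔT of +€169 billion changes first-round spending by −c·ΔT = −€86.19 billion, contributing k·(−c·ΔT) = (−€86.19 billion) / 0.49 ≈ −€175.9 billion.
Net ΔY = k(ΔG − c·ΔT) = (+€81.81 billion) / 0.49 ≈ +€167 billion.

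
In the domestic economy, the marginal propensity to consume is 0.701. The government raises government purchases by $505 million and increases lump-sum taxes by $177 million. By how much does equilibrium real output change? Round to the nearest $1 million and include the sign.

Expenditure multiplier = 1/(1 − MPC) = 1/(1 − 0.701) = 1/0.299 ≈ 3.344.
ΔG contributes k·ΔG = (+$505 million) / 0.299 ≈ +$1,689 million.
ΔT of +$177 million changes first-round spending by −c·ΔT = −$124.077 million, contributing k·(−c·ΔT) = (−$124.077 million) / 0.299 ≈ −$415 million.
Net ΔY = k(ΔG − c·ΔT) = (+$380.923 million) / 0.299 ≈ +$1,274 million.

+$1,274 million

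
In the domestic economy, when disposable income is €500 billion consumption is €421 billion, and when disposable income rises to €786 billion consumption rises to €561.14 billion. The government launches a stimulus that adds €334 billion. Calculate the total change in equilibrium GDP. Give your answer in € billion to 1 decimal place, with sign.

+€654.9 billion

MPC = ΔC/ΔYd = (561.14 − 421)/(786 − 500) = 140.14/286 = 0.49.
Spending multiplier = 1/(1 − MPC) = 1/(1 − 0.49) = 1/0.51 ≈ 1.961.
ΔY = k × ΔG = (+€334 billion) / 0.51 ≈ +€654.9 billion.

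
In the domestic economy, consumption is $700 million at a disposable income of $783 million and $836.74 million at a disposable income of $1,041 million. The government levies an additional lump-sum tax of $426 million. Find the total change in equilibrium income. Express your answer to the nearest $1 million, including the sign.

−$480 million

MPC = ΔC/ΔYd = (836.74 − 700)/(1,041 − 783) = 136.74/258 = 0.53.
A lump-sum tax change of +$426 million shifts disposable income by −$426 million; first-round consumption changes by −c × ΔT = −0.53 × (+$426 million) = −$225.78 million.
Expenditure multiplier = 1/(1 − MPC) = 1/(1 − 0.53) = 1/0.47 ≈ 2.128.
The tax multiplier is −c × k ≈ −1.128, so ΔY = k × (−c·ΔT) = (−$225.78 million) / 0.47 ≈ −$480 million.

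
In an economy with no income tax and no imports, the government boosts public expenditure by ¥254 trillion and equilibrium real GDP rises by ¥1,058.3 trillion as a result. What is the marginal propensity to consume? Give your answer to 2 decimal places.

0.76

Implied spending multiplier k = ΔY/ΔG = 1,058.3/254 ≈ 4.1665.
Since k = 1/(1 − MPC), MPC = 1 − 1/k = 1 − ΔG/ΔY = 1 − 254/1,058.3 ≈ 0.76.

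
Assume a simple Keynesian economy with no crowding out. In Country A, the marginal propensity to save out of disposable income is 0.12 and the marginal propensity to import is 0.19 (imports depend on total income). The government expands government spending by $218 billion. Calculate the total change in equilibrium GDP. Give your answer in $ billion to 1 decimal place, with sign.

MPC = 1 − MPS = 1 − 0.12 = 0.88.
Spending multiplier = 1/(1 − c + m) = 1/(1 − 0.88 + 0.19) = 1/0.31 ≈ 3.226.
ΔY = k × ΔG = (+$218 billion) / 0.31 ≈ +$703.2 billion.

+$703.2 billion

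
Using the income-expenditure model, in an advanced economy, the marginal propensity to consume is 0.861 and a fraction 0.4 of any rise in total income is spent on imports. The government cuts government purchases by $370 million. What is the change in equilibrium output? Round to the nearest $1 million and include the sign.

−$686 million

Expenditure multiplier = 1/(1 − c + m) = 1/(1 − 0.861 + 0.4) = 1/0.539 ≈ 1.855.
ΔY = k × ΔG = (−$370 million) / 0.539 ≈ −$686 million.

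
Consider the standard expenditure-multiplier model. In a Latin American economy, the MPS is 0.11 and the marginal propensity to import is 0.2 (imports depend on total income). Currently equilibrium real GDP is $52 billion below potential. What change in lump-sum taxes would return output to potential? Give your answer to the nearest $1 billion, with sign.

MPC = 1 − MPS = 1 − 0.11 = 0.89.
Spending multiplier = 1/(1 − c + m) = 1/(1 − 0.89 + 0.2) = 1/0.31 ≈ 3.226.
Tax multiplier = −c·k = −0.89/0.31 ≈ −2.871. Need ΔY = +$52 billion, so ΔT = ΔY/(−c·k) = −(+$52 billion) × 0.31 / 0.89 ≈ −$18 billion.
The government should cut lump-sum taxes by $18 billion.

−$18 billion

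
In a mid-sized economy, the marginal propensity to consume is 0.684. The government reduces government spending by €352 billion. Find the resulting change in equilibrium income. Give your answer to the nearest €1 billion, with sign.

Expenditure multiplier = 1/(1 − MPC) = 1/(1 − 0.684) = 1/0.316 ≈ 3.165.
ΔY = k × ΔG = (−€352 billion) / 0.316 ≈ −€1,114 billion.

−€1,114 billion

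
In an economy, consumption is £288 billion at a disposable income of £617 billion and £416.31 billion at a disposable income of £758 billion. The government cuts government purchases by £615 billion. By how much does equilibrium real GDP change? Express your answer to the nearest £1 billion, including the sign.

MPC = ΔC/ΔYd = (416.31 − 288)/(758 − 617) = 128.31/141 = 0.91.
Spending multiplier = 1/(1 − MPC) = 1/(1 − 0.91) = 1/0.09 ≈ 11.111.
ΔY = k × ΔG = (−£615 billion) / 0.09 ≈ −£6,833 billion.

−£6,833 billion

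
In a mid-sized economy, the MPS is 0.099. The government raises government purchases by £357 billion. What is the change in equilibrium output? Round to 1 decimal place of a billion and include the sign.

+£3,606.1 billion

MPC = 1 − MPS = 1 − 0.099 = 0.901.
Spending multiplier = 1/(1 − MPC) = 1/(1 − 0.901) = 1/0.099 ≈ 10.101.
ΔY = k × ΔG = (+£357 billion) / 0.099 ≈ +£3,606.1 billion.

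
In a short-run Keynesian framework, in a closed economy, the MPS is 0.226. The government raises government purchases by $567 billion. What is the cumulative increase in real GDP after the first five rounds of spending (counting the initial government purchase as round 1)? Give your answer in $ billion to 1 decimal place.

$1,811.9 billion

MPC = 1 − MPS = 1 − 0.226 = 0.774.
Round 1 adds ΔG = $567 billion; each later round is MPC = 0.774 times the previous.
After 5 rounds: 567 + 438.858 + 339.676092 + 262.909295208 + 203.491794490992 = ΔG·(1 − c^5)/(1 − c) = 567 × (1 − 0.277782449622624)/0.226 ≈ $1,811.9 billion.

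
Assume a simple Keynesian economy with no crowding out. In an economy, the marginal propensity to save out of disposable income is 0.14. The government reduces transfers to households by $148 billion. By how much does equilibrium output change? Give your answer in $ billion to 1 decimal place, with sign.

−$909.1 billion

MPC = 1 − MPS = 1 − 0.14 = 0.86.
The transfer change shifts disposable income by −$148 billion, so first-round consumption changes by c·ΔTR = 0.86 × (−$148 billion) = −$127.28 billion.
Expenditure multiplier = 1/(1 − MPC) = 1/(1 − 0.86) = 1/0.14 ≈ 7.143.
The transfer multiplier is c × k ≈ 6.143, so ΔY = k × (c·ΔTR) = (−$127.28 billion) / 0.14 ≈ −$909.1 billion.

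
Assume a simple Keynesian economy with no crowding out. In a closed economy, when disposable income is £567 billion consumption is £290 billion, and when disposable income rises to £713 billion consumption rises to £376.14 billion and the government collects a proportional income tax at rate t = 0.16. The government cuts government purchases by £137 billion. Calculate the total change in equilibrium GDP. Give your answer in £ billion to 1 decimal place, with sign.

−£271.6 billion

MPC = ΔC/ΔYd = (376.14 − 290)/(713 − 567) = 86.14/146 = 0.59.
Spending multiplier = 1/(1 − c(1−t)) = 1/(1 − 0.59×0.84) = 1/0.5044 ≈ 1.983.
ΔY = k × ΔG = (−£137 billion) / 0.5044 ≈ −£271.6 billion.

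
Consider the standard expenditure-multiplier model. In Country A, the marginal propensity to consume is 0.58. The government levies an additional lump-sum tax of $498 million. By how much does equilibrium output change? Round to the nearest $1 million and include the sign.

−$688 million

A lump-sum tax change of +$498 million shifts disposable income by −$498 million; first-round consumption changes by −c × ΔT = −0.58 × (+$498 million) = −$288.84 million.
Expenditure multiplier = 1/(1 − MPC) = 1/(1 − 0.58) = 1/0.42 ≈ 2.381.
The tax multiplier is −c × k ≈ −1.381, so ΔY = k × (−c·ΔT) = (−$288.84 million) / 0.42 ≈ −$688 million.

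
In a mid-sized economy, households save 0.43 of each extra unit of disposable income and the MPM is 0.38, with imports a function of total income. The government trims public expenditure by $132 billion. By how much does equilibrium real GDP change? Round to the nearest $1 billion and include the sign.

MPC = 1 − MPS = 1 − 0.43 = 0.57.
Government-spending multiplier = 1/(1 − c + m) = 1/(1 − 0.57 + 0.38) = 1/0.81 ≈ 1.235.
ΔY = k × ΔG = (−$132 billion) / 0.81 ≈ −$163 billion.

−$163 billion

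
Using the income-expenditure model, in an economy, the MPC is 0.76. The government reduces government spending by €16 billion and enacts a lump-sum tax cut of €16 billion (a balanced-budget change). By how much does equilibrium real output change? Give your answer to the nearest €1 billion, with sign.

Expenditure multiplier = 1/(1 − MPC) = 1/(1 − 0.76) = 1/0.24 ≈ 4.167.
ΔG contributes k·ΔG = (−€16 billion) / 0.24 ≈ −€66.7 billion.
ΔT of −€16 billion changes first-round spending by −c·ΔT = +€12.16 billion, contributing k·(−c·ΔT) = (+€12.16 billion) / 0.24 ≈ +€50.7 billion.
With ΔG = ΔT and no other leakages, the balanced-budget multiplier is 1, so ΔY = ΔG = −€16 billion.

−€16 billion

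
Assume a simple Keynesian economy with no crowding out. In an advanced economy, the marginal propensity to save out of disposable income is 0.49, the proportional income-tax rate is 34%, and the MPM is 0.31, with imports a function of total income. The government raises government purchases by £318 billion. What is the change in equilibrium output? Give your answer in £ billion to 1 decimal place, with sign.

+£326.7 billion

MPC = 1 − MPS = 1 − 0.49 = 0.51.
Expenditure multiplier = 1/(1 − c(1−t) + m) = 1/(1 − 0.51×0.66 + 0.31) = 1/0.9734 ≈ 1.027.
ΔY = k × ΔG = (+£318 billion) / 0.9734 ≈ +£326.7 billion.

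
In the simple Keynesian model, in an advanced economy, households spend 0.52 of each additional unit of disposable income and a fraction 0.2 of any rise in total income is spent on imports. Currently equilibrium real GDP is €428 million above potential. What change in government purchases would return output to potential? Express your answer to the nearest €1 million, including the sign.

−€291 million

Spending multiplier = 1/(1 − c + m) = 1/(1 − 0.52 + 0.2) = 1/0.68 ≈ 1.471.
Need ΔY = −€428 million, so ΔG = ΔY/k = (−€428 million) × 0.68 ≈ −€291 million.
The government should cut government purchases by €291 million.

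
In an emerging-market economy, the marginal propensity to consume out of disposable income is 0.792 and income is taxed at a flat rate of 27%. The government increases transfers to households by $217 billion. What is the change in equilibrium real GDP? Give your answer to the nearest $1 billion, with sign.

The transfer change shifts disposable income by +$217 billion, so first-round consumption changes by c·ΔTR = 0.792 × (+$217 billion) = +$171.864 billion.
Expenditure multiplier = 1/(1 − c(1−t)) = 1/(1 − 0.792×0.73) = 1/0.42184 ≈ 2.371.
The transfer multiplier is c × k ≈ 1.877, so ΔY = k × (c·ΔTR) = (+$171.864 billion) / 0.42184 ≈ +$407 billion.

+$407 billion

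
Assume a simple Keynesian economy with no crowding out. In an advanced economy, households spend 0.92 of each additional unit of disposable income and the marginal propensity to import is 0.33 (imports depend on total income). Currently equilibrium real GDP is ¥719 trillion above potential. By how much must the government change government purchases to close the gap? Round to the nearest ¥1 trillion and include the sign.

Spending multiplier = 1/(1 − c + m) = 1/(1 − 0.92 + 0.33) = 1/0.41 ≈ 2.439.
Need ΔY = −¥719 trillion, so ΔG = ΔY/k = (−¥719 trillion) × 0.41 ≈ −¥295 trillion.
The government should cut government purchases by ¥295 trillion.

−¥295 trillion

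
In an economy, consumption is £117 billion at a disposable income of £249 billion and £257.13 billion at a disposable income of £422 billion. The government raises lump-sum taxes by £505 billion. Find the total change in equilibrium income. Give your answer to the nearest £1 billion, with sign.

MPC = ΔC/ΔYd = (257.13 − 117)/(422 − 249) = 140.13/173 = 0.81.
A lump-sum tax change of +£505 billion shifts disposable income by −£505 billion; first-round consumption changes by −c × ΔT = −0.81 × (+£505 billion) = −£409.05 billion.
Expenditure multiplier = 1/(1 − MPC) = 1/(1 − 0.81) = 1/0.19 ≈ 5.263.
The tax multiplier is −c × k ≈ −4.263, so ΔY = k × (−c·ΔT) = (−£409.05 billion) / 0.19 ≈ −£2,153 billion.

−£2,153 billion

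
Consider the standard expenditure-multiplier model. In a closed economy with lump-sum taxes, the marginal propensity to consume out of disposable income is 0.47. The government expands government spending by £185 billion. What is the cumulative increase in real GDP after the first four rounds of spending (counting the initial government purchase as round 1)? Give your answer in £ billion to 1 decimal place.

£332.0 billion

Round 1 adds ΔG = £185 billion; each later round is MPC = 0.47 times the previous.
After 4 rounds: 185 + 86.95 + 40.8665 + 19.207255 = ΔG·(1 − c^4)/(1 − c) = 185 × (1 − 0.04879681)/0.53 ≈ £332 billion.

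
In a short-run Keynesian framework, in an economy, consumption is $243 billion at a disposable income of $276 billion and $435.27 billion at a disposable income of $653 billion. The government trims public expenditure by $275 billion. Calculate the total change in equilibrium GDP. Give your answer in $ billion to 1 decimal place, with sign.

−$561.2 billion

MPC = ΔC/ΔYd = (435.27 − 243)/(653 − 276) = 192.27/377 = 0.51.
Expenditure multiplier = 1/(1 − MPC) = 1/(1 − 0.51) = 1/0.49 ≈ 2.041.
ΔY = k × ΔG = (−$275 billion) / 0.49 ≈ −$561.2 billion.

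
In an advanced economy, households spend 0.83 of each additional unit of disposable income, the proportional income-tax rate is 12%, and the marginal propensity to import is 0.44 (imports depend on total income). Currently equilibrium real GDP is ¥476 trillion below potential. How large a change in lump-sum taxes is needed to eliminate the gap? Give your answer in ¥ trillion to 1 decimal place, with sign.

Spending multiplier = 1/(1 − c(1−t) + m) = 1/(1 − 0.83×0.88 + 0.44) = 1/0.7096 ≈ 1.409.
Tax multiplier = −c·k = −0.83/0.7096 ≈ −1.17. Need ΔY = +¥476 trillion, so ΔT = ΔY/(−c·k) = −(+¥476 trillion) × 0.7096 / 0.83 ≈ −¥407 trillion.
The government should cut lump-sum taxes by ¥407 trillion.

−¥407.0 trillion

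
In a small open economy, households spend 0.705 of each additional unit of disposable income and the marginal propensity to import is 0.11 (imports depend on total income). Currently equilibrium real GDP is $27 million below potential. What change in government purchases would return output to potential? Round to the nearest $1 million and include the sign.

+$11 million

Spending multiplier = 1/(1 − c + m) = 1/(1 − 0.705 + 0.11) = 1/0.405 ≈ 2.469.
Need ΔY = +$27 million, so ΔG = ΔY/k = (+$27 million) × 0.405 ≈ +$11 million.
The government should increase government purchases by $11 million.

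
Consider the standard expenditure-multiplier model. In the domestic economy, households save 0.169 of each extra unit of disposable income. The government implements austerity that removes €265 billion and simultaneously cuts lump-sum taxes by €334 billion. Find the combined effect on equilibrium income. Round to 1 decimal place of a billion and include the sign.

+€74.3 billion

MPC = 1 − MPS = 1 − 0.169 = 0.831.
Expenditure multiplier = 1/(1 − MPC) = 1/(1 − 0.831) = 1/0.169 ≈ 5.917.
ΔG contributes k·ΔG = (−€265 billion) / 0.169 ≈ −€1,568 billion.
ΔT of −€334 billion changes first-round spending by −c·ΔT = +€277.554 billion, contributing k·(−c·ΔT) = (+€277.554 billion) / 0.169 ≈ +€1,642.3 billion.
Net ΔY = k(ΔG − c·ΔT) = (+€12.554 billion) / 0.169 ≈ +€74.3 billion.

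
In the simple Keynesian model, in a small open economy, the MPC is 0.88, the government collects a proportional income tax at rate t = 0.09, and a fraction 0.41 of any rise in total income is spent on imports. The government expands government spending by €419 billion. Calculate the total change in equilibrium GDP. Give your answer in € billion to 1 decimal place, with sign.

Expenditure multiplier = 1/(1 − c(1−t) + m) = 1/(1 − 0.88×0.91 + 0.41) = 1/0.6092 ≈ 1.641.
ΔY = k × ΔG = (+€419 billion) / 0.6092 ≈ +€687.8 billion.

+€687.8 billion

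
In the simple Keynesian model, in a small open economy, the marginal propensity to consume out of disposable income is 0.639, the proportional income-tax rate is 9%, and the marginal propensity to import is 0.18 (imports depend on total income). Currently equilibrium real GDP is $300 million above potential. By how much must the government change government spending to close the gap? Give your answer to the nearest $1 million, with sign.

−$180 million

Spending multiplier = 1/(1 − c(1−t) + m) = 1/(1 − 0.639×0.91 + 0.18) = 1/0.59851 ≈ 1.671.
Need ΔY = −$300 million, so ΔG = ΔY/k = (−$300 million) × 0.59851 ≈ −$180 million.
The government should cut government spending by $180 million.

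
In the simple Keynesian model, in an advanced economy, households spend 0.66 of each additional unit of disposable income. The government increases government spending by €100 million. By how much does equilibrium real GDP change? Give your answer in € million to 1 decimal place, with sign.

Spending multiplier = 1/(1 − MPC) = 1/(1 − 0.66) = 1/0.34 ≈ 2.941.
ΔY = k × ΔG = (+€100 million) / 0.34 ≈ +€294.1 million.

+€294.1 million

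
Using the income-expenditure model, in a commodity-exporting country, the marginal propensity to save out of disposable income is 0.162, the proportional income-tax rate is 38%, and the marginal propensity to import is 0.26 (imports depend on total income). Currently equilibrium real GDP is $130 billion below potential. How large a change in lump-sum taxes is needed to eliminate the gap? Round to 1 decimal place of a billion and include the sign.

−$114.9 billion

MPC = 1 − MPS = 1 − 0.162 = 0.838.
Spending multiplier = 1/(1 − c(1−t) + m) = 1/(1 − 0.838×0.62 + 0.26) = 1/0.74044 ≈ 1.351.
Tax multiplier = −c·k = −0.838/0.74044 ≈ −1.132. Need ΔY = +$130 billion, so ΔT = ΔY/(−c·k) = −(+$130 billion) × 0.74044 / 0.838 ≈ −$114.9 billion.
The government should cut lump-sum taxes by $114.9 billion.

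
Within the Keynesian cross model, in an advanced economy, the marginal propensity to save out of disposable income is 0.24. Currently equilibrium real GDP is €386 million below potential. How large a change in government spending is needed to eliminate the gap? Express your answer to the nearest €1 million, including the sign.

MPC = 1 − MPS = 1 − 0.24 = 0.76.
Spending multiplier = 1/(1 − MPC) = 1/(1 − 0.76) = 1/0.24 ≈ 4.167.
Need ΔY = +€386 million, so ΔG = ΔY/k = (+€386 million) × 0.24 ≈ +€93 million.
The government should increase government spending by €93 million.

+€93 million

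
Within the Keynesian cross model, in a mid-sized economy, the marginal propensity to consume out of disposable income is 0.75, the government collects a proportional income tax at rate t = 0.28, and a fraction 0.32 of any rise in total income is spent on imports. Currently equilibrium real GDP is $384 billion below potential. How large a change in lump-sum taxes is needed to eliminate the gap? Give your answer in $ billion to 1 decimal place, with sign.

−$399.4 billion

Spending multiplier = 1/(1 − c(1−t) + m) = 1/(1 − 0.75×0.72 + 0.32) = 1/0.78 ≈ 1.282.
Tax multiplier = −c·k = −0.75/0.78 ≈ −0.962. Need ΔY = +$384 billion, so ΔT = ΔY/(−c·k) = −(+$384 billion) × 0.78 / 0.75 ≈ −$399.4 billion.
The government should cut lump-sum taxes by $399.4 billion.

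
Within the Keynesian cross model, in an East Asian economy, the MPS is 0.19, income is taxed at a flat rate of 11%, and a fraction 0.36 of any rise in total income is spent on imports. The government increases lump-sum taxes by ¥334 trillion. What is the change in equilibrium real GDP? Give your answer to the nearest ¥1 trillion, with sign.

−¥423 trillion

MPC = 1 − MPS = 1 − 0.19 = 0.81.
A lump-sum tax change of +¥334 trillion shifts disposable income by −¥334 trillion; first-round consumption changes by −c × ΔT = −0.81 × (+¥334 trillion) = −¥270.54 trillion.
Expenditure multiplier = 1/(1 − c(1−t) + m) = 1/(1 − 0.81×0.89 + 0.36) = 1/0.6391 ≈ 1.565.
The tax multiplier is −c × k ≈ −1.267, so ΔY = k × (−c·ΔT) = (−¥270.54 trillion) / 0.6391 ≈ −¥423 trillion.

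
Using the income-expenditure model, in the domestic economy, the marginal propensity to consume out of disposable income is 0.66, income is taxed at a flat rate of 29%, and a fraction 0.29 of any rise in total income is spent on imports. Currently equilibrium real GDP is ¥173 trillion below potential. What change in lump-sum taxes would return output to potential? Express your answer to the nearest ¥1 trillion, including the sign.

−¥215 trillion

Spending multiplier = 1/(1 − c(1−t) + m) = 1/(1 − 0.66×0.71 + 0.29) = 1/0.8214 ≈ 1.217.
Tax multiplier = −c·k = −0.66/0.8214 ≈ −0.804. Need ΔY = +¥173 trillion, so ΔT = ΔY/(−c·k) = −(+¥173 trillion) × 0.8214 / 0.66 ≈ −¥215 trillion.
The government should cut lump-sum taxes by ¥215 trillion.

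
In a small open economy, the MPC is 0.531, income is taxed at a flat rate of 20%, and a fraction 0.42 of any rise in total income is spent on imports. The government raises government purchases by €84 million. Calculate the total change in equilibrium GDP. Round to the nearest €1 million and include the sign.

Government-spending multiplier = 1/(1 − c(1−t) + m) = 1/(1 − 0.531×0.8 + 0.42) = 1/0.9952 ≈ 1.005.
ΔY = k × ΔG = (+€84 million) / 0.9952 ≈ +€84 million.

+€84 million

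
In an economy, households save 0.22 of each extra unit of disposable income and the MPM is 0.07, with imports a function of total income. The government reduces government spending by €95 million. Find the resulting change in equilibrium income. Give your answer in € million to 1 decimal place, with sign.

MPC = 1 − MPS = 1 − 0.22 = 0.78.
Expenditure multiplier = 1/(1 − c + m) = 1/(1 − 0.78 + 0.07) = 1/0.29 ≈ 3.448.
ΔY = k × ΔG = (−€95 million) / 0.29 ≈ −€327.6 million.

−€327.6 million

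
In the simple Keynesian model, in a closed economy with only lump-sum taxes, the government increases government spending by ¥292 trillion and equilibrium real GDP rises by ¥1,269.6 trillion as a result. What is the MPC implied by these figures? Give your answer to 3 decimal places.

0.770

Implied spending multiplier k = ΔY/ΔG = 1,269.6/292 ≈ 4.3479.
Since k = 1/(1 − MPC), MPC = 1 − 1/k = 1 − ΔG/ΔY = 1 − 292/1,269.6 ≈ 0.770.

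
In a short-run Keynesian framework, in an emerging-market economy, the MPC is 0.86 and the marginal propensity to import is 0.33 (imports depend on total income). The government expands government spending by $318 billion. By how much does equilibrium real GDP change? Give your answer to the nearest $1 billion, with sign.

Expenditure multiplier = 1/(1 − c + m) = 1/(1 − 0.86 + 0.33) = 1/0.47 ≈ 2.128.
ΔY = k × ΔG = (+$318 billion) / 0.47 ≈ +$677 billion.

+$677 billion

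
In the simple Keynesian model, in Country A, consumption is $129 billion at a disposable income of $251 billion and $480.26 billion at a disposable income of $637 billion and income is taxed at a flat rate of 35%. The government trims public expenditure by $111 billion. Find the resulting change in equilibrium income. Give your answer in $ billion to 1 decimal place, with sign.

−$271.7 billion

MPC = ΔC/ΔYd = (480.26 − 129)/(637 − 251) = 351.26/386 = 0.91.
Expenditure multiplier = 1/(1 − c(1−t)) = 1/(1 − 0.91×0.65) = 1/0.4085 ≈ 2.448.
ΔY = k × ΔG = (−$111 billion) / 0.4085 ≈ −$271.7 billion.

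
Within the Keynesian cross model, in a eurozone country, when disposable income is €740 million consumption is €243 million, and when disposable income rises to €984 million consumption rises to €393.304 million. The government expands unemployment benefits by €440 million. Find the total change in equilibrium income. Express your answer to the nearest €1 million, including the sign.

MPC = ΔC/ΔYd = (393.304 − 243)/(984 − 740) = 150.304/244 = 0.616.
The transfer change shifts disposable income by +€440 million, so first-round consumption changes by c·ΔTR = 0.616 × (+€440 million) = +€271.04 million.
Expenditure multiplier = 1/(1 − MPC) = 1/(1 − 0.616) = 1/0.384 ≈ 2.604.
The transfer multiplier is c × k ≈ 1.604, so ΔY = k × (c·ΔTR) = (+€271.04 million) / 0.384 ≈ +€706 million.

+€706 million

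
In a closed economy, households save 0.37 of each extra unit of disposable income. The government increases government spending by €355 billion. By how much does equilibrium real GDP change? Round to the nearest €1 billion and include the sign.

+€959 billion

MPC = 1 − MPS = 1 − 0.37 = 0.63.
Expenditure multiplier = 1/(1 − MPC) = 1/(1 − 0.63) = 1/0.37 ≈ 2.703.
ΔY = k × ΔG = (+€355 billion) / 0.37 ≈ +€959 billion.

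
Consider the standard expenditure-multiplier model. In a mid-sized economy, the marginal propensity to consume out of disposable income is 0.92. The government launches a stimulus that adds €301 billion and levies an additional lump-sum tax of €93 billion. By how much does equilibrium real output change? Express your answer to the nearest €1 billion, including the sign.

+€2,693 billion

Expenditure multiplier = 1/(1 − MPC) = 1/(1 − 0.92) = 1/0.08 = 12.5.
ΔG contributes k·ΔG = (+€301 billion) / 0.08 = +€3,762.5 billion.
ΔT of +€93 billion changes first-round spending by −c·ΔT = −€85.56 billion, contributing k·(−c·ΔT) = (−€85.56 billion) / 0.08 = −€1,069.5 billion.
Net ΔY = k(ΔG − c·ΔT) = (+€215.44 billion) / 0.08 = +€2,693 billion.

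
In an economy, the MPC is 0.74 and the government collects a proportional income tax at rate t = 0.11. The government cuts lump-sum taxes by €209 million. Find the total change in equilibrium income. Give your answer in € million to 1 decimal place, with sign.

A lump-sum tax change of −€209 million shifts disposable income by +€209 million; first-round consumption changes by −c × ΔT = −0.74 × (−€209 million) = +€154.66 million.
Expenditure multiplier = 1/(1 − c(1−t)) = 1/(1 − 0.74×0.89) = 1/0.3414 ≈ 2.929.
The tax multiplier is −c × k ≈ −2.168, so ΔY = k × (−c·ΔT) = (+€154.66 million) / 0.3414 ≈ +€453 million.

+€453.0 million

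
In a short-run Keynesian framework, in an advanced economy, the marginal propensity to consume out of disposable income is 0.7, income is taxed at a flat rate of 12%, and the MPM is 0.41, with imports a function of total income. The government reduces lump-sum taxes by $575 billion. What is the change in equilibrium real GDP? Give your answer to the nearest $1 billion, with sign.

A lump-sum tax change of −$575 billion shifts disposable income by +$575 billion; first-round consumption changes by −c × ΔT = −0.7 × (−$575 billion) = +$402.5 billion.
Expenditure multiplier = 1/(1 − c(1−t) + m) = 1/(1 − 0.7×0.88 + 0.41) = 1/0.794 ≈ 1.259.
The tax multiplier is −c × k ≈ −0.882, so ΔY = k × (−c·ΔT) = (+$402.5 billion) / 0.794 ≈ +$507 billion.

+$507 billion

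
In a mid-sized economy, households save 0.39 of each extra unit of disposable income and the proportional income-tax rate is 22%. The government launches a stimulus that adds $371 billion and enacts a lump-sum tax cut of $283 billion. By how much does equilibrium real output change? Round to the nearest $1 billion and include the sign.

MPC = 1 − MPS = 1 − 0.39 = 0.61.
Expenditure multiplier = 1/(1 − c(1−t)) = 1/(1 − 0.61×0.78) = 1/0.5242 ≈ 1.908.
ΔG contributes k·ΔG = (+$371 billion) / 0.5242 ≈ +$707.7 billion.
ΔT of −$283 billion changes first-round spending by −c·ΔT = +$172.63 billion, contributing k·(−c·ΔT) = (+$172.63 billion) / 0.5242 ≈ +$329.3 billion.
Net ΔY = k(ΔG − c·ΔT) = (+$543.63 billion) / 0.5242 ≈ +$1,037 billion.

+$1,037 billion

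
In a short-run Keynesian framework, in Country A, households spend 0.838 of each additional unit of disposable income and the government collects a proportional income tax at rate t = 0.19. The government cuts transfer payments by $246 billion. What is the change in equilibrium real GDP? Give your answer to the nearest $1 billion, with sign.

−$642 billion

The transfer change shifts disposable income by −$246 billion, so first-round consumption changes by c·ΔTR = 0.838 × (−$246 billion) = −$206.148 billion.
Expenditure multiplier = 1/(1 − c(1−t)) = 1/(1 − 0.838×0.81) = 1/0.32122 ≈ 3.113.
The transfer multiplier is c × k ≈ 2.609, so ΔY = k × (c·ΔTR) = (−$206.148 billion) / 0.32122 ≈ −$642 billion.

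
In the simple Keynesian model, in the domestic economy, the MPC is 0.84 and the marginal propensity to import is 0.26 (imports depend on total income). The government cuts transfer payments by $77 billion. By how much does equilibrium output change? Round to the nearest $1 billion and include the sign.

−$154 billion

The transfer change shifts disposable income by −$77 billion, so first-round consumption changes by c·ΔTR = 0.84 × (−$77 billion) = −$64.68 billion.
Expenditure multiplier = 1/(1 − c + m) = 1/(1 − 0.84 + 0.26) = 1/0.42 ≈ 2.381.
The transfer multiplier is c × k = 2, so ΔY = k × (c·ΔTR) = (−$64.68 billion) / 0.42 = −$154 billion.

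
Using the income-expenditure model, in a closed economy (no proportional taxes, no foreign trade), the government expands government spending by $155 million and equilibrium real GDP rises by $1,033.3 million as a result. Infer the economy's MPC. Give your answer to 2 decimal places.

Implied spending multiplier k = ΔY/ΔG = 1,033.3/155 ≈ 6.6665.
Since k = 1/(1 − MPC), MPC = 1 − 1/k = 1 − ΔG/ΔY = 1 − 155/1,033.3 ≈ 0.85.

0.85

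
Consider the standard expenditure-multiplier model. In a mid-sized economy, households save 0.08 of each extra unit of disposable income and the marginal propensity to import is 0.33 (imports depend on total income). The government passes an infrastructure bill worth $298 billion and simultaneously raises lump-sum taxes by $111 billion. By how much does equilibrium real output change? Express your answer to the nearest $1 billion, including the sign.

MPC = 1 − MPS = 1 − 0.08 = 0.92.
Expenditure multiplier = 1/(1 − c + m) = 1/(1 − 0.92 + 0.33) = 1/0.41 ≈ 2.439.
ΔG contributes k·ΔG = (+$298 billion) / 0.41 ≈ +$726.8 billion.
ΔT of +$111 billion changes first-round spending by −c·ΔT = −$102.12 billion, contributing k·(−c·ΔT) = (−$102.12 billion) / 0.41 ≈ −$249.1 billion.
Net ΔY = k(ΔG − c·ΔT) = (+$195.88 billion) / 0.41 ≈ +$478 billion.

+$478 billion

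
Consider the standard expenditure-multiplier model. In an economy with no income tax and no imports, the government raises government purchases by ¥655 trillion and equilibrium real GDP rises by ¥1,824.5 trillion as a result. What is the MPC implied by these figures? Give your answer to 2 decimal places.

0.64

Implied spending multiplier k = ΔY/ΔG = 1,824.5/655 ≈ 2.7855.
Since k = 1/(1 − MPC), MPC = 1 − 1/k = 1 − ΔG/ΔY = 1 − 655/1,824.5 ≈ 0.64.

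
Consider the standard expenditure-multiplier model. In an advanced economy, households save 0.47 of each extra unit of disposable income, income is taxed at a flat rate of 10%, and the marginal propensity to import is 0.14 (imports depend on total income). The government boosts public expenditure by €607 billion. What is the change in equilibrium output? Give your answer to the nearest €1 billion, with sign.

MPC = 1 − MPS = 1 − 0.47 = 0.53.
Expenditure multiplier = 1/(1 − c(1−t) + m) = 1/(1 − 0.53×0.9 + 0.14) = 1/0.663 ≈ 1.508.
ΔY = k × ΔG = (+€607 billion) / 0.663 ≈ +€916 billion.

+€916 billion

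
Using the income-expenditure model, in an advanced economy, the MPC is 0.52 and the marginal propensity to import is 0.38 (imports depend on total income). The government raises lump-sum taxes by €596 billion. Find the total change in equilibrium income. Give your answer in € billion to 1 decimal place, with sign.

−€360.4 billion

A lump-sum tax change of +€596 billion shifts disposable income by −€596 billion; first-round consumption changes by −c × ΔT = −0.52 × (+€596 billion) = −€309.92 billion.
Expenditure multiplier = 1/(1 − c + m) = 1/(1 − 0.52 + 0.38) = 1/0.86 ≈ 1.163.
The tax multiplier is −c × k ≈ −0.605, so ΔY = k × (−c·ΔT) = (−€309.92 billion) / 0.86 ≈ −€360.4 billion.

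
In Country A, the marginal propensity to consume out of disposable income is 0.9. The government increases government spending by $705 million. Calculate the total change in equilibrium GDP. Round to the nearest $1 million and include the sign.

Spending multiplier = 1/(1 − MPC) = 1/(1 − 0.9) = 1/0.1 = 10.
ΔY = k × ΔG = (+$705 million) / 0.1 = +$7,050 million.

+$7,050 million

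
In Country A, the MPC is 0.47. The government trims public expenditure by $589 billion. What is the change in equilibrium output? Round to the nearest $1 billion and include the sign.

−$1,111 billion

Government-spending multiplier = 1/(1 − MPC) = 1/(1 − 0.47) = 1/0.53 ≈ 1.887.
ΔY = k × ΔG = (−$589 billion) / 0.53 ≈ −$1,111 billion.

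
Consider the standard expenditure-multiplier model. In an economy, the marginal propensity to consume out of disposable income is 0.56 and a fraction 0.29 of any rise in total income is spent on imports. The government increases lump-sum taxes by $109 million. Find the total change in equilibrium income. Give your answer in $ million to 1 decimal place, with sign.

A lump-sum tax change of +$109 million shifts disposable income by −$109 million; first-round consumption changes by −c × ΔT = −0.56 × (+$109 million) = −$61.04 million.
Expenditure multiplier = 1/(1 − c + m) = 1/(1 − 0.56 + 0.29) = 1/0.73 ≈ 1.37.
The tax multiplier is −c × k ≈ −0.767, so ΔY = k × (−c·ΔT) = (−$61.04 million) / 0.73 ≈ −$83.6 million.

−$83.6 million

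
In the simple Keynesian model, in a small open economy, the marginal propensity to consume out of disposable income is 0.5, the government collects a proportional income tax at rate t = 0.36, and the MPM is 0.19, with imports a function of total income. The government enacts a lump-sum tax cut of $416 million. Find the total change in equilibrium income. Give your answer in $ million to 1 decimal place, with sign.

+$239.1 million

A lump-sum tax change of −$416 million shifts disposable income by +$416 million; first-round consumption changes by −c × ΔT = −0.5 × (−$416 million) = +$208 million.
Expenditure multiplier = 1/(1 − c(1−t) + m) = 1/(1 − 0.5×0.64 + 0.19) = 1/0.87 ≈ 1.149.
The tax multiplier is −c × k ≈ −0.575, so ΔY = k × (−c·ΔT) = (+$208 million) / 0.87 ≈ +$239.1 million.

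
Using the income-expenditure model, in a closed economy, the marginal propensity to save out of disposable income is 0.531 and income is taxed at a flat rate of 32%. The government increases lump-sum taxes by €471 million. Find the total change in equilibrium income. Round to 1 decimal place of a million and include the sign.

−€324.3 million

MPC = 1 − MPS = 1 − 0.531 = 0.469.
A lump-sum tax change of +€471 million shifts disposable income by −€471 million; first-round consumption changes by −c × ΔT = −0.469 × (+€471 million) = −€220.899 million.
Expenditure multiplier = 1/(1 − c(1−t)) = 1/(1 − 0.469×0.68) = 1/0.68108 ≈ 1.468.
The tax multiplier is −c × k ≈ −0.689, so ΔY = k × (−c·ΔT) = (−€220.899 million) / 0.68108 ≈ −€324.3 million.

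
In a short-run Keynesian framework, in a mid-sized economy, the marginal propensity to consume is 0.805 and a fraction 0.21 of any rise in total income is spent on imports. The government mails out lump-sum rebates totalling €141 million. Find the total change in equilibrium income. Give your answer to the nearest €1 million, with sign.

A lump-sum tax change of −€141 million shifts disposable income by +€141 million; first-round consumption changes by −c × ΔT = −0.805 × (−€141 million) = +€113.505 million.
Expenditure multiplier = 1/(1 − c + m) = 1/(1 − 0.805 + 0.21) = 1/0.405 ≈ 2.469.
The tax multiplier is −c × k ≈ −1.988, so ΔY = k × (−c·ΔT) = (+€113.505 million) / 0.405 ≈ +€280 million.

+€280 million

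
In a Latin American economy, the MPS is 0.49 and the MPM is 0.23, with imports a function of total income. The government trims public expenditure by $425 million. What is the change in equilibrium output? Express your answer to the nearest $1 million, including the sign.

−$590 million

MPC = 1 − MPS = 1 − 0.49 = 0.51.
Expenditure multiplier = 1/(1 − c + m) = 1/(1 − 0.51 + 0.23) = 1/0.72 ≈ 1.389.
ΔY = k × ΔG = (−$425 million) / 0.72 ≈ −$590 million.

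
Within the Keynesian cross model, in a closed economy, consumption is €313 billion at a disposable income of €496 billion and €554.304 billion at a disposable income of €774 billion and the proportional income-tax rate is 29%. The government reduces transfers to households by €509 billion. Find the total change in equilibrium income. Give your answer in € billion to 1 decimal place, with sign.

−€1,151.4 billion

MPC = ΔC/ΔYd = (554.304 − 313)/(774 − 496) = 241.304/278 = 0.868.
The transfer change shifts disposable income by −€509 billion, so first-round consumption changes by c·ΔTR = 0.868 × (−€509 billion) = −€441.812 billion.
Expenditure multiplier = 1/(1 − c(1−t)) = 1/(1 − 0.868×0.71) = 1/0.38372 ≈ 2.606.
The transfer multiplier is c × k ≈ 2.262, so ΔY = k × (c·ΔTR) = (−€441.812 billion) / 0.38372 ≈ −€1,151.4 billion.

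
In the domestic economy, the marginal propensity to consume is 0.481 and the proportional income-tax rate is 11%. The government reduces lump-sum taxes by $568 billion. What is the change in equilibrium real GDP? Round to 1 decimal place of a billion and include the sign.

+$477.7 billion

A lump-sum tax change of −$568 billion shifts disposable income by +$568 billion; first-round consumption changes by −c × ΔT = −0.481 × (−$568 billion) = +$273.208 billion.
Expenditure multiplier = 1/(1 − c(1−t)) = 1/(1 − 0.481×0.89) = 1/0.57191 ≈ 1.749.
The tax multiplier is −c × k ≈ −0.841, so ΔY = k × (−c·ΔT) = (+$273.208 billion) / 0.57191 ≈ +$477.7 billion.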